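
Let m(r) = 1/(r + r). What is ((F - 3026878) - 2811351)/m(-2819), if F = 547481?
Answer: 29829237224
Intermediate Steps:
m(r) = 1/(2*r)
((F - 3026878) - 2811351)/m(-2819) = ((547481 - 3026878) - 2811351)/(((½)/(-2819))) = (-2479397 - 2811351)/(((½)*(-1/2819))) = -5290748/(-1/5638) = -5290748*(-5638) = 29829237224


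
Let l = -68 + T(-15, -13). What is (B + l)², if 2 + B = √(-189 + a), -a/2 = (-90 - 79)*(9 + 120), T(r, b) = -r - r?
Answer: (40 - √43413)² ≈ 28344.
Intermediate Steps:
T(r, b) = -2*r
a = 43602 (a = -2*(-90 - 79)*(9 + 120) = -(-338)*129 = -2*(-21801) = 43602)
B = -2 + √43413 (B = -2 + √(-189 + 43602) = -2 + √43413 ≈ 206.36)
l = -38 (l = -68 - 2*(-15) = -68 + 30 = -38)
(B + l)² = ((-2 + √43413) - 38)² = (-40 + √43413)²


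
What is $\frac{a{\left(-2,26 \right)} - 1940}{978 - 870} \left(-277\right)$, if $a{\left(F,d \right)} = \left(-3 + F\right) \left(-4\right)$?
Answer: $\frac{44320}{9} \approx 4924.4$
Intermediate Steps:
$a{\left(F,d \right)} = 12 - 4 F$
$\frac{a{\left(-2,26 \right)} - 1940}{978 - 870} \left(-277\right) = \frac{\left(12 - -8\right) - 1940}{978 - 870} \left(-277\right) = \frac{\left(12 + 8\right) - 1940}{108} \left(-277\right) = \left(20 - 1940\right) \frac{1}{108} \left(-277\right) = \left(-1920\right) \frac{1}{108} \left(-277\right) = \left(- \frac{160}{9}\right) \left(-277\right) = \frac{44320}{9}$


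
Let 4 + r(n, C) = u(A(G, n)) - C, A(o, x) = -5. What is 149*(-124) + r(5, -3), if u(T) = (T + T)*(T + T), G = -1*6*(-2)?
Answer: -18377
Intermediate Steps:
G = 12 (G = -6*(-2) = 12)
u(T) = 4*T² (u(T) = (2*T)*(2*T) = 4*T²)
r(n, C) = 96 - C (r(n, C) = -4 + (4*(-5)² - C) = -4 + (4*25 - C) = -4 + (100 - C) = 96 - C)
149*(-124) + r(5, -3) = 149*(-124) + (96 - 1*(-3)) = -18476 + (96 + 3) = -18476 + 99 = -18377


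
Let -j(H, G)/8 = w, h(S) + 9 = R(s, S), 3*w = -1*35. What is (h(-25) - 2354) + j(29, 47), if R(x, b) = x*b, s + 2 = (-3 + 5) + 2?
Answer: -6959/3 ≈ -2319.7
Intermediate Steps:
w = -35/3 (w = (-1*35)/3 = (1/3)*(-35) = -35/3 ≈ -11.667)
s = 2 (s = -2 + ((-3 + 5) + 2) = -2 + (2 + 2) = -2 + 4 = 2)
R(x, b) = b*x
h(S) = -9 + 2*S (h(S) = -9 + S*2 = -9 + 2*S)
j(H, G) = 280/3 (j(H, G) = -8*(-35/3) = 280/3)
(h(-25) - 2354) + j(29, 47) = ((-9 + 2*(-25)) - 2354) + 280/3 = ((-9 - 50) - 2354) + 280/3 = (-59 - 2354) + 280/3 = -2413 + 280/3 = -6959/3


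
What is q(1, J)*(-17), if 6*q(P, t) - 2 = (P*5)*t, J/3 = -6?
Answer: 748/3 ≈ 249.33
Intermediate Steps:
J = -18 (J = 3*(-6) = -18)
q(P, t) = ⅓ + 5*P*t/6 (q(P, t) = ⅓ + ((P*5)*t)/6 = ⅓ + ((5*P)*t)/6 = ⅓ + (5*P*t)/6 = ⅓ + 5*P*t/6)
q(1, J)*(-17) = (⅓ + (⅚)*1*(-18))*(-17) = (⅓ - 15)*(-17) = -44/3*(-17) = 748/3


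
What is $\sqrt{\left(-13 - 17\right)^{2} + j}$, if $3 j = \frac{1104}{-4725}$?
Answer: $\frac{2 \sqrt{22323693}}{315} \approx 29.999$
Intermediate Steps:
$j = - \frac{368}{4725}$ ($j = \frac{1104 \frac{1}{-4725}}{3} = \frac{1104 \left(- \frac{1}{4725}\right)}{3} = \frac{1}{3} \left(- \frac{368}{1575}\right) = - \frac{368}{4725} \approx -0.077884$)
$\sqrt{\left(-13 - 17\right)^{2} + j} = \sqrt{\left(-13 - 17\right)^{2} - \frac{368}{4725}} = \sqrt{\left(-30\right)^{2} - \frac{368}{4725}} = \sqrt{900 - \frac{368}{4725}} = \sqrt{\frac{4252132}{4725}} = \frac{2 \sqrt{22323693}}{315}$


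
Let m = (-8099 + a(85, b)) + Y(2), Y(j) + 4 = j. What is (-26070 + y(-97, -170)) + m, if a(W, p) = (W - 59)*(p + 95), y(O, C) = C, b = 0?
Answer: -31871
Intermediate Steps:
Y(j) = -4 + j
a(W, p) = (-59 + W)*(95 + p)
m = -5631 (m = (-8099 + (-5605 - 59*0 + 95*85 + 85*0)) + (-4 + 2) = (-8099 + (-5605 + 0 + 8075 + 0)) - 2 = (-8099 + 2470) - 2 = -5629 - 2 = -5631)
(-26070 + y(-97, -170)) + m = (-26070 - 170) - 5631 = -26240 - 5631 = -31871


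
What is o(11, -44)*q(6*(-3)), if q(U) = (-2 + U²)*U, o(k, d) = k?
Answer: -63756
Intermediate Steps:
q(U) = U*(-2 + U²)
o(11, -44)*q(6*(-3)) = 11*((6*(-3))*(-2 + (6*(-3))²)) = 11*(-18*(-2 + (-18)²)) = 11*(-18*(-2 + 324)) = 11*(-18*322) = 11*(-5796) = -63756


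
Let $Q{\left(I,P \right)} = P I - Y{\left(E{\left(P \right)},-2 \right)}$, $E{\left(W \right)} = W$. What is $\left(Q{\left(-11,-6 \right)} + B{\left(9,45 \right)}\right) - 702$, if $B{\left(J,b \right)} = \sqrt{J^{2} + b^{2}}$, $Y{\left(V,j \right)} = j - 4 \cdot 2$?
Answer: $-626 + 9 \sqrt{26} \approx -580.11$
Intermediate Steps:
$Y{\left(V,j \right)} = -8 + j$ ($Y{\left(V,j \right)} = j - 8 = -8 + j$)
$Q{\left(I,P \right)} = 10 + I P$ ($Q{\left(I,P \right)} = P I - \left(-8 - 2\right) = I P - -10 = I P + 10 = 10 + I P$)
$\left(Q{\left(-11,-6 \right)} + B{\left(9,45 \right)}\right) - 702 = \left(\left(10 - -66\right) + \sqrt{9^{2} + 45^{2}}\right) - 702 = \left(\left(10 + 66\right) + \sqrt{81 + 2025}\right) - 702 = \left(76 + \sqrt{2106}\right) - 702 = \left(76 + 9 \sqrt{26}\right) - 702 = -626 + 9 \sqrt{26}$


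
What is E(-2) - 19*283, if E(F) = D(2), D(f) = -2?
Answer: -5379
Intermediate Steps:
E(F) = -2
E(-2) - 19*283 = -2 - 19*283 = -2 - 5377 = -5379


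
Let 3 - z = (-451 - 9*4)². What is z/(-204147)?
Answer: 237166/204147 ≈ 1.1617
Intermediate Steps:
z = -237166 (z = 3 - (-451 - 9*4)² = 3 - (-451 - 36)² = 3 - 1*(-487)² = 3 - 1*237169 = 3 - 237169 = -237166)
z/(-204147) = -237166/(-204147) = -237166*(-1/204147) = 237166/204147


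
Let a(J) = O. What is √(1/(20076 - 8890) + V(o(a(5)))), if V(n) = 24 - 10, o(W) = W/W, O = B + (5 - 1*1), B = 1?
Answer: √1751783530/11186 ≈ 3.7417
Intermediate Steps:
O = 5 (O = 1 + (5 - 1*1) = 1 + (5 - 1) = 1 + 4 = 5)
a(J) = 5
o(W) = 1
V(n) = 14
√(1/(20076 - 8890) + V(o(a(5)))) = √(1/(20076 - 8890) + 14) = √(1/11186 + 14) = √(156605/11186) = √1751783530/11186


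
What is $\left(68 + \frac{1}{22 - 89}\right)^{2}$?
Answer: $\frac{20748025}{4489} \approx 4622.0$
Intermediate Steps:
$\left(68 + \frac{1}{22 - 89}\right)^{2} = \left(68 + \frac{1}{-67}\right)^{2} = \left(68 - \frac{1}{67}\right)^{2} = \left(\frac{4555}{67}\right)^{2} = \frac{20748025}{4489}$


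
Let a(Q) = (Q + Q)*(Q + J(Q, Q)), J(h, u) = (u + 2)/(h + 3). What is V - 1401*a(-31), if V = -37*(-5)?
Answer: -36436019/14 ≈ -2.6026e+6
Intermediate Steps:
V = 185
J(h, u) = (2 + u)/(3 + h)
a(Q) = 2*Q*(Q + (2 + Q)/(3 + Q)) (a(Q) = (Q + Q)*(Q + (2 + Q)/(3 + Q)) = (2*Q)*(Q + (2 + Q)/(3 + Q)) = 2*Q*(Q + (2 + Q)/(3 + Q)))
V - 1401*a(-31) = 185 - 2802*(-31)*(2 - 31 - 31*(3 - 31))/(3 - 31) = 185 - 2802*(-31)*(2 - 31 - 31*(-28))/(-28) = 185 - 2802*(-31)*(-1)*(2 - 31 + 868)/28 = 185 - 2802*(-31)*(-1)*839/28 = 185 - 1401*26009/14 = 185 - 36438609/14 = -36436019/14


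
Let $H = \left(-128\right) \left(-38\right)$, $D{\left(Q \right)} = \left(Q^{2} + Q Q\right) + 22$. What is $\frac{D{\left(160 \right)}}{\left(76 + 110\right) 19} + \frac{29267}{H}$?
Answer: $\frac{3092749}{150784} \approx 20.511$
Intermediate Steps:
$D{\left(Q \right)} = 22 + 2 Q^{2}$ ($D{\left(Q \right)} = \left(Q^{2} + Q^{2}\right) + 22 = 2 Q^{2} + 22 = 22 + 2 Q^{2}$)
$H = 4864$
$\frac{D{\left(160 \right)}}{\left(76 + 110\right) 19} + \frac{29267}{H} = \frac{22 + 2 \cdot 160^{2}}{\left(76 + 110\right) 19} + \frac{29267}{4864} = \frac{22 + 2 \cdot 25600}{186 \cdot 19} + 29267 \cdot \frac{1}{4864} = \frac{22 + 51200}{3534} + \frac{29267}{4864} = 51222 \cdot \frac{1}{3534} + \frac{29267}{4864} = \frac{8537}{589} + \frac{29267}{4864} = \frac{3092749}{150784}$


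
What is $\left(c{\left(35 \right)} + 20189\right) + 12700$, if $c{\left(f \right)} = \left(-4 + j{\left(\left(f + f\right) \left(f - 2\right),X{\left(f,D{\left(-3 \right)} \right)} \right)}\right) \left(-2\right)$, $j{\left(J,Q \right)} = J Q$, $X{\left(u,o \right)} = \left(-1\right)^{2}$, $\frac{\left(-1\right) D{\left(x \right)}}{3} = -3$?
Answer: $28277$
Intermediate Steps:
$D{\left(x \right)} = 9$ ($D{\left(x \right)} = \left(-3\right) \left(-3\right) = 9$)
$X{\left(u,o \right)} = 1$
$c{\left(f \right)} = 8 - 4 f \left(-2 + f\right)$ ($c{\left(f \right)} = \left(-4 + \left(f + f\right) \left(f - 2\right) 1\right) \left(-2\right) = \left(-4 + 2 f \left(-2 + f\right) 1\right) \left(-2\right) = \left(-4 + 2 f \left(-2 + f\right)\right) \left(-2\right) = 8 - 4 f \left(-2 + f\right)$)
$\left(c{\left(35 \right)} + 20189\right) + 12700 = \left(\left(8 - 140 \left(-2 + 35\right)\right) + 20189\right) + 12700 = \left(\left(8 - 140 \cdot 33\right) + 20189\right) + 12700 = \left(\left(8 - 4620\right) + 20189\right) + 12700 = \left(-4612 + 20189\right) + 12700 = 15577 + 12700 = 28277$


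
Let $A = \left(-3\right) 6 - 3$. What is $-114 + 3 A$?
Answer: $-177$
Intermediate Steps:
$A = -21$ ($A = -18 - 3 = -21$)
$-114 + 3 A = -114 + 3 \left(-21\right) = -114 - 63 = -177$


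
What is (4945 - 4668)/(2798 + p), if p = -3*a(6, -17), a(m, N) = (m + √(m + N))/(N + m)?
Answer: -3047*I/(-30796*I + 3*√11) ≈ 0.098941 - 3.1967e-5*I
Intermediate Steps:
a(m, N) = (m + √(N + m))/(N + m)
p = -3*I*√11*(-11 + 6*I*√11)/121 (p = -3*(-17 + 6 + 6*√(-17 + 6))/(-17 + 6)^(3/2) = -3*(-17 + 6 + 6*√(-11))/(-11)^(3/2) = -3*I*√11/121*(-17 + 6 + 6*(I*√11)) = -3*I*√11/121*(-17 + 6 + 6*I*√11) = -3*I*√11/121*(-11 + 6*I*√11) = -3*I*√11*(-11 + 6*I*√11)/121 ≈ 1.6364 + 0.90453*I)
(4945 - 4668)/(2798 + p) = (4945 - 4668)/(2798 + (18/11 + 3*I*√11/11)) = 277/(30796/11 + 3*I*√11/11)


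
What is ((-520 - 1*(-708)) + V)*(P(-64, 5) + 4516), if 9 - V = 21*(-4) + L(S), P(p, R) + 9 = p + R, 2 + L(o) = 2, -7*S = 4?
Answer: 1249888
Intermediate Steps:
S = -4/7 (S = -1/7*4 = -4/7 ≈ -0.57143)
L(o) = 0 (L(o) = -2 + 2 = 0)
P(p, R) = -9 + R + p (P(p, R) = -9 + (p + R) = -9 + (R + p) = -9 + R + p)
V = 93 (V = 9 - (21*(-4) + 0) = 9 - (-84 + 0) = 9 - 1*(-84) = 9 + 84 = 93)
((-520 - 1*(-708)) + V)*(P(-64, 5) + 4516) = ((-520 - 1*(-708)) + 93)*((-9 + 5 - 64) + 4516) = ((-520 + 708) + 93)*(-68 + 4516) = (188 + 93)*4448 = 281*4448 = 1249888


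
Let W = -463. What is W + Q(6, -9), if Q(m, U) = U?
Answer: -472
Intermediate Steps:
W + Q(6, -9) = -463 - 9 = -472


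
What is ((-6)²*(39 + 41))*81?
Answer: 233280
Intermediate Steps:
((-6)²*(39 + 41))*81 = (36*80)*81 = 2880*81 = 233280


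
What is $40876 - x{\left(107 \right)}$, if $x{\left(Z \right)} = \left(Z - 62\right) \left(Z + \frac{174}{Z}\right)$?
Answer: $\frac{3850697}{107} \approx 35988.0$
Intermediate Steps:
$x{\left(Z \right)} = \left(-62 + Z\right) \left(Z + \frac{174}{Z}\right)$
$40876 - x{\left(107 \right)} = 40876 - \left(174 + 107^{2} - \frac{10788}{107} - 6634\right) = 40876 - \left(174 + 11449 - \frac{10788}{107} - 6634\right) = 40876 - \frac{523035}{107} = \frac{3850697}{107}$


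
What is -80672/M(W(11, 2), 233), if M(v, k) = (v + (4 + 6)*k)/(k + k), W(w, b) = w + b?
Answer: -37593152/2343 ≈ -16045.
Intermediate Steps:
W(w, b) = b + w
M(v, k) = (v + 10*k)/(2*k) (M(v, k) = (v + 10*k)/((2*k)) = (v + 10*k)*(1/(2*k)) = (v + 10*k)/(2*k))
-80672/M(W(11, 2), 233) = -80672/(5 + (1/2)*(2 + 11)/233) = -80672/(5 + (1/2)*13*(1/233)) = -80672/(5 + 13/466) = -80672/2343/466 = -80672*466/2343 = -37593152/2343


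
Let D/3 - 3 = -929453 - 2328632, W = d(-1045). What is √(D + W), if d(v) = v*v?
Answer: I*√8682221 ≈ 2946.6*I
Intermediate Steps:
d(v) = v²
W = 1092025 (W = (-1045)² = 1092025)
D = -9774246 (D = 9 + 3*(-929453 - 2328632) = 9 + 3*(-3258085) = 9 - 9774255 = -9774246)
√(D + W) = √(-9774246 + 1092025) = √(-8682221) = I*√8682221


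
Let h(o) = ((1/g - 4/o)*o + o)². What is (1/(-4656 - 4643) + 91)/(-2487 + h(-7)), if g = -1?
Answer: -846208/22977829 ≈ -0.036827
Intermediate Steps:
h(o) = (o + o*(-1 - 4/o))² (h(o) = ((1/(-1) - 4/o)*o + o)² = ((1*(-1) - 4/o)*o + o)² = ((-1 - 4/o)*o + o)² = (o*(-1 - 4/o) + o)² = (o + o*(-1 - 4/o))²)
(1/(-4656 - 4643) + 91)/(-2487 + h(-7)) = (1/(-4656 - 4643) + 91)/(-2487 + 16) = (1/(-9299) + 91)/(-2471) = (-1/9299 + 91)*(-1/2471) = (846208/9299)*(-1/2471) = -846208/22977829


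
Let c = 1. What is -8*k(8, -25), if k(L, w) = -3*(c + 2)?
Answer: 72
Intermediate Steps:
k(L, w) = -9 (k(L, w) = -3*(1 + 2) = -3*3 = -9)
-8*k(8, -25) = -8*(-9) = 72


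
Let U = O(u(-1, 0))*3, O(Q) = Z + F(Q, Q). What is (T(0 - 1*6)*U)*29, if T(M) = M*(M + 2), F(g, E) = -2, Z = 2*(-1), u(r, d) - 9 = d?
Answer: -8352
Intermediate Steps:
u(r, d) = 9 + d
Z = -2
O(Q) = -4 (O(Q) = -2 - 2 = -4)
T(M) = M*(2 + M)
U = -12 (U = -4*3 = -12)
(T(0 - 1*6)*U)*29 = (((0 - 1*6)*(2 + (0 - 1*6)))*(-12))*29 = (((0 - 6)*(2 + (0 - 6)))*(-12))*29 = (-6*(2 - 6)*(-12))*29 = (-6*(-4)*(-12))*29 = (24*(-12))*29 = -288*29 = -8352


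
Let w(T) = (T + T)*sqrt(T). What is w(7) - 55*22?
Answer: -1210 + 14*sqrt(7) ≈ -1173.0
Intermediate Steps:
w(T) = 2*T**(3/2) (w(T) = (2*T)*sqrt(T) = 2*T**(3/2))
w(7) - 55*22 = 2*7**(3/2) - 55*22 = 2*(7*sqrt(7)) - 1210 = 14*sqrt(7) - 1210 = -1210 + 14*sqrt(7)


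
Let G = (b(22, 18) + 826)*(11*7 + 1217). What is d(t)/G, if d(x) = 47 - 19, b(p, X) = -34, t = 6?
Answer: 7/256212 ≈ 2.7321e-5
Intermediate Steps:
d(x) = 28
G = 1024848 (G = (-34 + 826)*(11*7 + 1217) = 792*(77 + 1217) = 792*1294 = 1024848)
d(t)/G = 28/1024848 = 28*(1/1024848) = 7/256212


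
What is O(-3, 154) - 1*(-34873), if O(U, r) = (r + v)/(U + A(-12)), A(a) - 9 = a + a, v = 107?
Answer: 69717/2 ≈ 34859.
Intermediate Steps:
A(a) = 9 + 2*a (A(a) = 9 + (a + a) = 9 + 2*a)
O(U, r) = (107 + r)/(-15 + U) (O(U, r) = (r + 107)/(U + (9 + 2*(-12))) = (107 + r)/(U + (9 - 24)) = (107 + r)/(U - 15) = (107 + r)/(-15 + U))
O(-3, 154) - 1*(-34873) = (107 + 154)/(-15 - 3) - 1*(-34873) = 261/(-18) + 34873 = -1/18*261 + 34873 = -29/2 + 34873 = 69717/2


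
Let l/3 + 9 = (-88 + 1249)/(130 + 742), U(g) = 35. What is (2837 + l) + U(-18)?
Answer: 2484323/872 ≈ 2849.0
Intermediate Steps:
l = -20061/872 (l = -27 + 3*((-88 + 1249)/(130 + 742)) = -27 + 3*(1161/872) = -27 + 3483/872 = -20061/872 ≈ -23.006)
(2837 + l) + U(-18) = (2837 - 20061/872) + 35 = 2453803/872 + 35 = 2484323/872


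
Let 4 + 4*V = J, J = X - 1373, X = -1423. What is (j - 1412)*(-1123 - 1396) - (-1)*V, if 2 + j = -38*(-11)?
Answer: 2508224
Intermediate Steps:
J = -2796 (J = -1423 - 1373 = -2796)
j = 416 (j = -2 - 38*(-11) = -2 + 418 = 416)
V = -700 (V = -1 + (¼)*(-2796) = -1 - 699 = -700)
(j - 1412)*(-1123 - 1396) - (-1)*V = (416 - 1412)*(-1123 - 1396) - (-1)*(-700) = -996*(-2519) - 1*700 = 2508924 - 700 = 2508224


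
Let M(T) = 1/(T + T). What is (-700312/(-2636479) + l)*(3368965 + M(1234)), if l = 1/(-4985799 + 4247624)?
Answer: 4298236823523395334141/4803179362216100 ≈ 8.9487e+5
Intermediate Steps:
M(T) = 1/(2*T)
l = -1/738175 (l = 1/(-738175) = -1/738175 ≈ -1.3547e-6)
(-700312/(-2636479) + l)*(3368965 + M(1234)) = (-700312/(-2636479) - 1/738175)*(3368965 + (½)/1234) = (-700312*(-1/2636479) - 1/738175)*(3368965 + (½)*(1/1234)) = (700312/2636479 - 1/738175)*(3368965 + 1/2468) = (516950174121/1946182885825)*(8314605621/2468) = 4298236823523395334141/4803179362216100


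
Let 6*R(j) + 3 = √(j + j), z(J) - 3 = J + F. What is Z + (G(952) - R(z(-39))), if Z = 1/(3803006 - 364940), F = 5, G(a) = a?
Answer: 1637378933/1719033 - I*√62/6 ≈ 952.5 - 1.3123*I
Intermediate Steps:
z(J) = 8 + J (z(J) = 3 + (J + 5) = 3 + (5 + J) = 8 + J)
Z = 1/3438066 ≈ 2.9086e-7
R(j) = -½ + √2*√j/6 (R(j) = -½ + √(j + j)/6 = -½ + √(2*j)/6 = -½ + (√2*√j)/6 = -½ + √2*√j/6)
Z + (G(952) - R(z(-39))) = 1/3438066 + (952 - (-½ + √2*√(8 - 39)/6)) = 1/3438066 + (952 - (-½ + √2*√(-31)/6)) = 1/3438066 + (952 - (-½ + √2*(I*√31)/6)) = 1/3438066 + (952 - (-½ + I*√62/6)) = 1/3438066 + (952 + (½ - I*√62/6)) = 1/3438066 + (1905/2 - I*√62/6) = 1637378933/1719033 - I*√62/6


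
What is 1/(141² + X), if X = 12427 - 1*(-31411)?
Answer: 1/63719 ≈ 1.5694e-5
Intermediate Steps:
X = 43838 (X = 12427 + 31411 = 43838)
1/(141² + X) = 1/(141² + 43838) = 1/(19881 + 43838) = 1/63719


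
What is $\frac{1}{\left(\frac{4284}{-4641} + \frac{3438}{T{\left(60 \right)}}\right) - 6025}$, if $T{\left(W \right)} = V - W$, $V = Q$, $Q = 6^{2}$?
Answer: $- \frac{52}{320797} \approx -0.0001621$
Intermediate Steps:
$Q = 36$
$V = 36$
$T{\left(W \right)} = 36 - W$
$\frac{1}{\left(\frac{4284}{-4641} + \frac{3438}{T{\left(60 \right)}}\right) - 6025} = \frac{1}{\left(\frac{4284}{-4641} + \frac{3438}{36 - 60}\right) - 6025} = \frac{1}{\left(4284 \left(- \frac{1}{4641}\right) + \frac{3438}{36 - 60}\right) - 6025} = \frac{1}{\left(- \frac{12}{13} + \frac{3438}{-24}\right) - 6025} = \frac{1}{\left(- \frac{12}{13} + 3438 \left(- \frac{1}{24}\right)\right) - 6025} = \frac{1}{\left(- \frac{12}{13} - \frac{573}{4}\right) - 6025} = \frac{1}{- \frac{7497}{52} - 6025} = \frac{1}{- \frac{320797}{52}} = - \frac{52}{320797}$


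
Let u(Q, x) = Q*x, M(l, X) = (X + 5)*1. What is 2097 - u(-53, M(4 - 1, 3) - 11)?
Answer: 1938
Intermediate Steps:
M(l, X) = 5 + X (M(l, X) = (5 + X)*1 = 5 + X)
2097 - u(-53, M(4 - 1, 3) - 11) = 2097 - (-53)*((5 + 3) - 11) = 2097 - (-53)*(8 - 11) = 2097 - (-53)*(-3) = 2097 - 1*159 = 2097 - 159 = 1938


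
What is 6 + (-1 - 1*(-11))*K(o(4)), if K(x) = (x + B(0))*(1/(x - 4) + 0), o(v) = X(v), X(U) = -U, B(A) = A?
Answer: 11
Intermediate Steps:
o(v) = -v
K(x) = x/(-4 + x) (K(x) = (x + 0)*(1/(x - 4) + 0) = x*(1/(-4 + x) + 0) = x/(-4 + x))
6 + (-1 - 1*(-11))*K(o(4)) = 6 + (-1 - 1*(-11))*((-1*4)/(-4 - 1*4)) = 6 + (-1 + 11)*(-4/(-4 - 4)) = 6 + 10*(-4/(-8)) = 6 + 10*(-4*(-⅛)) = 6 + 10*(½) = 6 + 5 = 11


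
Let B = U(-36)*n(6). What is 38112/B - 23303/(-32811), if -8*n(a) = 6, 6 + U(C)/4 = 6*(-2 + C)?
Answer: 70380641/1279629 ≈ 55.001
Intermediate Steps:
U(C) = -72 + 24*C (U(C) = -24 + 4*(6*(-2 + C)) = -24 + 4*(-12 + 6*C) = -24 + (-48 + 24*C) = -72 + 24*C)
n(a) = -¾ (n(a) = -⅛*6 = -¾)
B = 702 (B = (-72 + 24*(-36))*(-¾) = (-72 - 864)*(-¾) = -936*(-¾) = 702)
38112/B - 23303/(-32811) = 38112/702 - 23303/(-32811) = 38112*(1/702) - 23303*(-1/32811) = 6352/117 + 23303/32811 = 70380641/1279629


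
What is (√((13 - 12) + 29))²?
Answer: 30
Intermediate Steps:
(√((13 - 12) + 29))² = (√(1 + 29))² = (√30)² = 30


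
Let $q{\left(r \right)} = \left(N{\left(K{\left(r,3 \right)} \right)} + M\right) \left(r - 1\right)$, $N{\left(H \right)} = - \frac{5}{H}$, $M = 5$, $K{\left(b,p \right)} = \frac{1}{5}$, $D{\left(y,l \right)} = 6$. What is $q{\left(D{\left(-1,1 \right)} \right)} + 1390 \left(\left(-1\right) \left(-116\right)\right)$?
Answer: $161140$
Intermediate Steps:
$K{\left(b,p \right)} = \frac{1}{5}$
$q{\left(r \right)} = 20 - 20 r$ ($q{\left(r \right)} = \left(- 5 \frac{1}{\frac{1}{5}} + 5\right) \left(r - 1\right) = \left(\left(-5\right) 5 + 5\right) \left(-1 + r\right) = \left(-25 + 5\right) \left(-1 + r\right) = - 20 \left(-1 + r\right) = 20 - 20 r$)
$q{\left(D{\left(-1,1 \right)} \right)} + 1390 \left(\left(-1\right) \left(-116\right)\right) = \left(20 - 120\right) + 1390 \left(\left(-1\right) \left(-116\right)\right) = \left(20 - 120\right) + 1390 \cdot 116 = -100 + 161240 = 161140$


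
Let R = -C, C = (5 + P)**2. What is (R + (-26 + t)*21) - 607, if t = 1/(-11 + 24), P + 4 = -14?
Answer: -17165/13 ≈ -1320.4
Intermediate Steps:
P = -18 (P = -4 - 14 = -18)
t = 1/13 ≈ 0.076923
C = 169 (C = (5 - 18)**2 = (-13)**2 = 169)
R = -169 (R = -1*169 = -169)
(R + (-26 + t)*21) - 607 = (-169 + (-26 + 1/13)*21) - 607 = (-169 - 337/13*21) - 607 = (-169 - 7077/13) - 607 = -9274/13 - 607 = -17165/13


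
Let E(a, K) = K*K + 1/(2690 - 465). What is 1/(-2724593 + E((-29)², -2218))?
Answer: 2225/4883721476 ≈ 4.5559e-7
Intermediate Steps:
E(a, K) = 1/2225 + K² (E(a, K) = K² + 1/2225 = 1/2225 + K²)
1/(-2724593 + E((-29)², -2218)) = 1/(-2724593 + (1/2225 + (-2218)²)) = 1/(-2724593 + (1/2225 + 4919524)) = 1/(-2724593 + 10945940901/2225) = 1/(4883721476/2225) = 2225/4883721476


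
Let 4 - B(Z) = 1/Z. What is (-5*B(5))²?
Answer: 361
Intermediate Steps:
B(Z) = 4 - 1/Z
(-5*B(5))² = (-5*(4 - 1/5))² = (-5*(4 - 1*⅕))² = (-5*(4 - ⅕))² = (-5*19/5)² = (-19)² = 361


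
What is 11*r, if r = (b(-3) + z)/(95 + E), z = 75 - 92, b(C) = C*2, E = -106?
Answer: 23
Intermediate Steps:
b(C) = 2*C
z = -17
r = 23/11 (r = (2*(-3) - 17)/(95 - 106) = (-6 - 17)/(-11) = -23*(-1/11) = 23/11 ≈ 2.0909)
11*r = 11*(23/11) = 23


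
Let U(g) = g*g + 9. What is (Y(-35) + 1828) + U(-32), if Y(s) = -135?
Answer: 2726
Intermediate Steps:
U(g) = 9 + g**2 (U(g) = g**2 + 9 = 9 + g**2)
(Y(-35) + 1828) + U(-32) = (-135 + 1828) + (9 + (-32)**2) = 1693 + (9 + 1024) = 1693 + 1033 = 2726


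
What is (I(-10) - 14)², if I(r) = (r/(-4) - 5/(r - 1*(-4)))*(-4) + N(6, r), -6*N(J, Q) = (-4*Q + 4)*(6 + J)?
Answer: 119716/9 ≈ 13302.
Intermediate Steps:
N(J, Q) = -(4 - 4*Q)*(6 + J)/6 (N(J, Q) = -(-4*Q + 4)*(6 + J)/6 = -(4 - 4*Q)*(6 + J)/6)
I(r) = -8 + 9*r + 20/(4 + r) (I(r) = (r/(-4) - 5/(r - 1*(-4)))*(-4) + (-4 + 4*r - ⅔*6 + (⅔)*6*r) = (r*(-¼) - 5/(r + 4))*(-4) + (-4 + 4*r - 4 + 4*r) = (-r/4 - 5/(4 + r))*(-4) + (-8 + 8*r) = (-5/(4 + r) - r/4)*(-4) + (-8 + 8*r) = (r + 20/(4 + r)) + (-8 + 8*r) = -8 + 9*r + 20/(4 + r))
(I(-10) - 14)² = ((-12 + 9*(-10)² + 28*(-10))/(4 - 10) - 14)² = ((-12 + 9*100 - 280)/(-6) - 14)² = (-(-12 + 900 - 280)/6 - 14)² = (-⅙*608 - 14)² = (-304/3 - 14)² = (-346/3)² = 119716/9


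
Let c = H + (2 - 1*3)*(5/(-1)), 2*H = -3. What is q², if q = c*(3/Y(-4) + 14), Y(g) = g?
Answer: 137641/64 ≈ 2150.6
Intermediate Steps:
H = -3/2 (H = (½)*(-3) = -3/2 ≈ -1.5000)
c = 7/2 (c = -3/2 + (2 - 1*3)*(5/(-1)) = -3/2 + (2 - 3)*(5*(-1)) = -3/2 - 1*(-5) = -3/2 + 5 = 7/2 ≈ 3.5000)
q = 371/8 (q = 7*(3/(-4) + 14)/2 = 7*(3*(-¼) + 14)/2 = 7*(-¾ + 14)/2 = (7/2)*(53/4) = 371/8 ≈ 46.375)
q² = (371/8)² = 137641/64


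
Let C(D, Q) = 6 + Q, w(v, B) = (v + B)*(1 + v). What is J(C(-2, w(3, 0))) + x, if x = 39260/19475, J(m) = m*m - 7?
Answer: 1242567/3895 ≈ 319.02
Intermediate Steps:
w(v, B) = (1 + v)*(B + v) (w(v, B) = (B + v)*(1 + v) = (1 + v)*(B + v))
J(m) = -7 + m**2 (J(m) = m**2 - 7 = -7 + m**2)
x = 7852/3895 (x = 39260*(1/19475) = 7852/3895 ≈ 2.0159)
J(C(-2, w(3, 0))) + x = (-7 + (6 + (0 + 3 + 3**2 + 0*3))**2) + 7852/3895 = (-7 + (6 + (0 + 3 + 9 + 0))**2) + 7852/3895 = (-7 + (6 + 12)**2) + 7852/3895 = (-7 + 18**2) + 7852/3895 = (-7 + 324) + 7852/3895 = 317 + 7852/3895 = 1242567/3895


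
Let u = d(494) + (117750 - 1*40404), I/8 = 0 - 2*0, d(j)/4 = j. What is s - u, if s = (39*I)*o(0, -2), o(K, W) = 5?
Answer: -79322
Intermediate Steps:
d(j) = 4*j
I = 0 (I = 8*(0 - 2*0) = 8*(0 + 0) = 8*0 = 0)
u = 79322 (u = 4*494 + (117750 - 1*40404) = 1976 + (117750 - 40404) = 1976 + 77346 = 79322)
s = 0 (s = (39*0)*5 = 0*5 = 0)
s - u = 0 - 1*79322 = 0 - 79322 = -79322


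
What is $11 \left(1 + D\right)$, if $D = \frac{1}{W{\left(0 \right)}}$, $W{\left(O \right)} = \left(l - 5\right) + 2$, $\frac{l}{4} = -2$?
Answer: $10$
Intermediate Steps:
$l = -8$ ($l = 4 \left(-2\right) = -8$)
$W{\left(O \right)} = -11$ ($W{\left(O \right)} = \left(-8 - 5\right) + 2 = -13 + 2 = -11$)
$D = - \frac{1}{11}$ ($D = \frac{1}{-11} = - \frac{1}{11} \approx -0.090909$)
$11 \left(1 + D\right) = 11 \left(1 - \frac{1}{11}\right) = 11 \cdot \frac{10}{11} = 10$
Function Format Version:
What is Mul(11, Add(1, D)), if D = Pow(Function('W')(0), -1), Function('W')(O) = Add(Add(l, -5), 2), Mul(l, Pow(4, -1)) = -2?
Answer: 10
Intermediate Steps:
l = -8 (l = Mul(4, -2) = -8)
Function('W')(O) = -11 (Function('W')(O) = Add(Add(-8, -5), 2) = Add(-13, 2) = -11)
D = Rational(-1, 11) (D = Pow(-11, -1) = Rational(-1, 11) ≈ -0.090909)
Mul(11, Add(1, D)) = Mul(11, Add(1, Rational(-1, 11))) = Mul(11, Rational(10, 11)) = 10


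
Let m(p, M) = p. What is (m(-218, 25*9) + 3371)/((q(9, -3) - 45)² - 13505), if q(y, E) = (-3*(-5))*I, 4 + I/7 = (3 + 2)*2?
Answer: 3153/328720 ≈ 0.0095917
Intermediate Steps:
I = 42 (I = -28 + 7*((3 + 2)*2) = -28 + 7*(5*2) = -28 + 7*10 = -28 + 70 = 42)
q(y, E) = 630 (q(y, E) = -3*(-5)*42 = 15*42 = 630)
(m(-218, 25*9) + 3371)/((q(9, -3) - 45)² - 13505) = (-218 + 3371)/((630 - 45)² - 13505) = 3153/(585² - 13505) = 3153/(342225 - 13505) = 3153/328720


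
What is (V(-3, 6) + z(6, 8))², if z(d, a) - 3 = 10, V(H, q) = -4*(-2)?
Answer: 441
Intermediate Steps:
V(H, q) = 8
z(d, a) = 13 (z(d, a) = 3 + 10 = 13)
(V(-3, 6) + z(6, 8))² = (8 + 13)² = 21² = 441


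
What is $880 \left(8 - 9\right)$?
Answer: $-880$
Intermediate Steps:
$880 \left(8 - 9\right) = 880 \left(-1\right) = -880$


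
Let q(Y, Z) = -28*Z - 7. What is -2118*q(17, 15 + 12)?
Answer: 1616034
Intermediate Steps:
q(Y, Z) = -7 - 28*Z
-2118*q(17, 15 + 12) = -2118*(-7 - 28*(15 + 12)) = -2118*(-7 - 28*27) = -2118*(-7 - 756) = -2118*(-763) = 1616034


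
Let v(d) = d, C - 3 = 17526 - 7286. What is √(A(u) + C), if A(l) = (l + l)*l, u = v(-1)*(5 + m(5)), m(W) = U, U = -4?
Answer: √10245 ≈ 101.22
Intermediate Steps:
C = 10243 (C = 3 + (17526 - 7286) = 3 + 10240 = 10243)
m(W) = -4
u = -1 (u = -(5 - 4) = -1*1 = -1)
A(l) = 2*l² (A(l) = (2*l)*l = 2*l²)
√(A(u) + C) = √(2*(-1)² + 10243) = √(2*1 + 10243) = √(2 + 10243) = √10245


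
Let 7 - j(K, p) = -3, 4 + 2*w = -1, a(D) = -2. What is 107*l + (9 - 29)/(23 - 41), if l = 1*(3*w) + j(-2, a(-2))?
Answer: 4835/18 ≈ 268.61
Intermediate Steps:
w = -5/2 (w = -2 + (½)*(-1) = -2 - ½ = -5/2 ≈ -2.5000)
j(K, p) = 10 (j(K, p) = 7 - 1*(-3) = 7 + 3 = 10)
l = 5/2 (l = 1*(3*(-5/2)) + 10 = 1*(-15/2) + 10 = -15/2 + 10 = 5/2 ≈ 2.5000)
107*l + (9 - 29)/(23 - 41) = 107*(5/2) + (9 - 29)/(23 - 41) = 535/2 - 20/(-18) = 535/2 - 20*(-1/18) = 535/2 + 10/9 = 4835/18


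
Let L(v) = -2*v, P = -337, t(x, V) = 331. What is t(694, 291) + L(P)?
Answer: 1005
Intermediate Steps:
t(694, 291) + L(P) = 331 - 2*(-337) = 331 + 674 = 1005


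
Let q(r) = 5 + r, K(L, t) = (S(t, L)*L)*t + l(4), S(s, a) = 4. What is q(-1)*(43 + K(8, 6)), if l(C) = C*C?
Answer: 1004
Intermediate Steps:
l(C) = C**2
K(L, t) = 16 + 4*L*t (K(L, t) = (4*L)*t + 4**2 = 4*L*t + 16 = 16 + 4*L*t)
q(-1)*(43 + K(8, 6)) = (5 - 1)*(43 + (16 + 4*8*6)) = 4*(43 + (16 + 192)) = 4*(43 + 208) = 4*251 = 1004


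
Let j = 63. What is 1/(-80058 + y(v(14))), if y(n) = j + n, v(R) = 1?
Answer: -1/79994 ≈ -1.2501e-5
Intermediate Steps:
y(n) = 63 + n
1/(-80058 + y(v(14))) = 1/(-80058 + (63 + 1)) = 1/(-80058 + 64) = 1/(-79994) = -1/79994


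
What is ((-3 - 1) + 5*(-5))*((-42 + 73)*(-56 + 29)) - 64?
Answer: 24209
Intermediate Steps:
((-3 - 1) + 5*(-5))*((-42 + 73)*(-56 + 29)) - 64 = (-4 - 25)*(31*(-27)) - 64 = -29*(-837) - 64 = 24273 - 64 = 24209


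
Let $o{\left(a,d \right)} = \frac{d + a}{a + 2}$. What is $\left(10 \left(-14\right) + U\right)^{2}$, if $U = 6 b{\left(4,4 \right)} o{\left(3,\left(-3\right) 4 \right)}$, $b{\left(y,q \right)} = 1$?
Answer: $\frac{568516}{25} \approx 22741.0$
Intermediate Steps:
$o{\left(a,d \right)} = \frac{a + d}{2 + a}$
$U = - \frac{54}{5}$ ($U = 6 \cdot 1 \frac{3 - 12}{2 + 3} = 6 \frac{3 - 12}{5} = 6 \cdot \frac{1}{5} \left(-9\right) = 6 \left(- \frac{9}{5}\right) = - \frac{54}{5} \approx -10.8$)
$\left(10 \left(-14\right) + U\right)^{2} = \left(10 \left(-14\right) - \frac{54}{5}\right)^{2} = \left(-140 - \frac{54}{5}\right)^{2} = \left(- \frac{754}{5}\right)^{2} = \frac{568516}{25}$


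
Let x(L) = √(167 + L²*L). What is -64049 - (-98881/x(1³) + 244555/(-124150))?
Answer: -1590287759/24830 + 98881*√42/84 ≈ -56418.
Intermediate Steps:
x(L) = √(167 + L³)
-64049 - (-98881/x(1³) + 244555/(-124150)) = -64049 - (-98881/√(167 + (1³)³) + 244555/(-124150)) = -64049 - (-98881/√(167 + 1³) + 244555*(-1/124150)) = -64049 - (-98881/√(167 + 1) - 48911/24830) = -64049 - (-98881*√42/84 - 48911/24830) = -64049 - (-48911/24830 - 98881*√42/84) = -64049 + (48911/24830 + 98881*√42/84) = -1590287759/24830 + 98881*√42/84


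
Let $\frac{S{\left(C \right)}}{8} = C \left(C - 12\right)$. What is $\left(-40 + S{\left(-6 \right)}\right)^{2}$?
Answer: $678976$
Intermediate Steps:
$S{\left(C \right)} = 8 C \left(-12 + C\right)$ ($S{\left(C \right)} = 8 C \left(C - 12\right) = 8 C \left(-12 + C\right)$)
$\left(-40 + S{\left(-6 \right)}\right)^{2} = \left(-40 + 8 \left(-6\right) \left(-12 - 6\right)\right)^{2} = \left(-40 + 8 \left(-6\right) \left(-18\right)\right)^{2} = \left(-40 + 864\right)^{2} = 824^{2} = 678976$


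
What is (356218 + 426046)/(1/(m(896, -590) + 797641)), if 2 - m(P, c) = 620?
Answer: 623482400072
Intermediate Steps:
m(P, c) = -618 (m(P, c) = 2 - 1*620 = 2 - 620 = -618)
(356218 + 426046)/(1/(m(896, -590) + 797641)) = (356218 + 426046)/(1/(-618 + 797641)) = 782264/(1/797023) = 782264*797023 = 623482400072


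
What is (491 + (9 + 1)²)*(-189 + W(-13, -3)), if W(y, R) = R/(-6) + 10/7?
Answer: -1547829/14 ≈ -1.1056e+5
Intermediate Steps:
W(y, R) = 10/7 - R/6 (W(y, R) = R*(-⅙) + 10*(⅐) = -R/6 + 10/7 = 10/7 - R/6)
(491 + (9 + 1)²)*(-189 + W(-13, -3)) = (491 + (9 + 1)²)*(-189 + (10/7 - ⅙*(-3))) = (491 + 10²)*(-189 + (10/7 + ½)) = (491 + 100)*(-189 + 27/14) = 591*(-2619/14) = -1547829/14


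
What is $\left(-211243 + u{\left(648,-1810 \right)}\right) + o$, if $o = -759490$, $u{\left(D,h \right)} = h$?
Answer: $-972543$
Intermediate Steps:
$\left(-211243 + u{\left(648,-1810 \right)}\right) + o = \left(-211243 - 1810\right) - 759490 = -213053 - 759490 = -972543$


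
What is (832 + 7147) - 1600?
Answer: 6379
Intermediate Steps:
(832 + 7147) - 1600 = 7979 - 1600 = 6379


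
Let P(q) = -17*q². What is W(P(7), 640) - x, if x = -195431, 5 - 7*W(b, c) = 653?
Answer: 1367369/7 ≈ 1.9534e+5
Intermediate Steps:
W(b, c) = -648/7 (W(b, c) = 5/7 - ⅐*653 = 5/7 - 653/7 = -648/7)
W(P(7), 640) - x = -648/7 - 1*(-195431) = -648/7 + 195431 = 1367369/7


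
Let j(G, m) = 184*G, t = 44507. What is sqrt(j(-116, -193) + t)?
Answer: sqrt(23163) ≈ 152.19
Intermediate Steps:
sqrt(j(-116, -193) + t) = sqrt(184*(-116) + 44507) = sqrt(-21344 + 44507) = sqrt(23163)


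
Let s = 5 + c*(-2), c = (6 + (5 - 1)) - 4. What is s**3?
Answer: -343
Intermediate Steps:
c = 6 (c = (6 + 4) - 4 = 10 - 4 = 6)
s = -7 (s = 5 + 6*(-2) = 5 - 12 = -7)
s**3 = (-7)**3 = -343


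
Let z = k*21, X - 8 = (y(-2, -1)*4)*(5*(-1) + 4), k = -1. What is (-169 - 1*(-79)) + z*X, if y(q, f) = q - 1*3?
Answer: -678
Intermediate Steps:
y(q, f) = -3 + q (y(q, f) = q - 3 = -3 + q)
X = 28 (X = 8 + ((-3 - 2)*4)*(5*(-1) + 4) = 8 + (-5*4)*(-5 + 4) = 8 - 20*(-1) = 8 + 20 = 28)
z = -21 (z = -1*21 = -21)
(-169 - 1*(-79)) + z*X = (-169 - 1*(-79)) - 21*28 = (-169 + 79) - 588 = -90 - 588 = -678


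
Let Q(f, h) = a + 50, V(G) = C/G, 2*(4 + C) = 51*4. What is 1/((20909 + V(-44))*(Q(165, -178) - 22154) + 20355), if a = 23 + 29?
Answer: -11/5071173769 ≈ -2.1691e-9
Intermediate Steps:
C = 98 (C = -4 + (51*4)/2 = -4 + (½)*204 = -4 + 102 = 98)
a = 52
V(G) = 98/G
Q(f, h) = 102 (Q(f, h) = 52 + 50 = 102)
1/((20909 + V(-44))*(Q(165, -178) - 22154) + 20355) = 1/((20909 + 98/(-44))*(102 - 22154) + 20355) = 1/((20909 + 98*(-1/44))*(-22052) + 20355) = 1/((20909 - 49/22)*(-22052) + 20355) = 1/((459949/22)*(-22052) + 20355) = 1/(-5071397674/11 + 20355) = 1/(-5071173769/11) = -11/5071173769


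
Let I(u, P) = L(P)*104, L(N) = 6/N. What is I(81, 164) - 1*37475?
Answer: -1536319/41 ≈ -37471.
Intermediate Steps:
I(u, P) = 624/P (I(u, P) = (6/P)*104 = 624/P)
I(81, 164) - 1*37475 = 624/164 - 1*37475 = 624*(1/164) - 37475 = 156/41 - 37475 = -1536319/41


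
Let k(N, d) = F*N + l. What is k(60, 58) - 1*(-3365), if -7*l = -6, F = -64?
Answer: -3319/7 ≈ -474.14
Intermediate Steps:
l = 6/7 (l = -1/7*(-6) = 6/7 ≈ 0.85714)
k(N, d) = 6/7 - 64*N (k(N, d) = -64*N + 6/7 = 6/7 - 64*N)
k(60, 58) - 1*(-3365) = (6/7 - 64*60) - 1*(-3365) = (6/7 - 3840) + 3365 = -26874/7 + 3365 = -3319/7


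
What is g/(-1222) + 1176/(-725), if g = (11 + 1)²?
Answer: -770736/442975 ≈ -1.7399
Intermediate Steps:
g = 144 (g = 12² = 144)
g/(-1222) + 1176/(-725) = 144/(-1222) + 1176/(-725) = 144*(-1/1222) + 1176*(-1/725) = -72/611 - 1176/725 = -770736/442975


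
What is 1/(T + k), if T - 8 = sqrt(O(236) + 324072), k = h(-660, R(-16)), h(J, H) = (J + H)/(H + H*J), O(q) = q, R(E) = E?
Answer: -55142484/2253015236207 + 13896992*sqrt(81077)/2253015236207 ≈ 0.0017319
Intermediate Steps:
h(J, H) = (H + J)/(H + H*J)
k = -169/2636 (k = (-16 - 660)/((-16)*(1 - 660)) = -1/16*(-676)/(-659) = -1/16*(-1/659)*(-676) = -169/2636 ≈ -0.064112)
T = 8 + 2*sqrt(81077) (T = 8 + sqrt(236 + 324072) = 8 + sqrt(324308) = 8 + 2*sqrt(81077) ≈ 577.48)
1/(T + k) = 1/((8 + 2*sqrt(81077)) - 169/2636) = 1/(20919/2636 + 2*sqrt(81077))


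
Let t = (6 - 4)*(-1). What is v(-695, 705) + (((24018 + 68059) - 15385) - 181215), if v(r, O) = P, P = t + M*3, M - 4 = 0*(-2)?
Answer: -104513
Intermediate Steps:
M = 4 (M = 4 + 0*(-2) = 4 + 0 = 4)
t = -2 (t = 2*(-1) = -2)
P = 10 (P = -2 + 4*3 = -2 + 12 = 10)
v(r, O) = 10
v(-695, 705) + (((24018 + 68059) - 15385) - 181215) = 10 + (((24018 + 68059) - 15385) - 181215) = 10 + ((92077 - 15385) - 181215) = 10 + (76692 - 181215) = 10 - 104523 = -104513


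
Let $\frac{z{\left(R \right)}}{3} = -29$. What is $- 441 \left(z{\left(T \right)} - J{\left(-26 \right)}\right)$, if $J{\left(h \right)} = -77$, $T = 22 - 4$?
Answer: $4410$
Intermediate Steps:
$T = 18$
$z{\left(R \right)} = -87$ ($z{\left(R \right)} = 3 \left(-29\right) = -87$)
$- 441 \left(z{\left(T \right)} - J{\left(-26 \right)}\right) = - 441 \left(-87 - -77\right) = - 441 \left(-87 + 77\right) = \left(-441\right) \left(-10\right) = 4410$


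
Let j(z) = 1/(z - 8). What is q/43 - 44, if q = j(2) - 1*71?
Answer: -11779/258 ≈ -45.655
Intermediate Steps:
j(z) = 1/(-8 + z)
q = -427/6 (q = 1/(-8 + 2) - 1*71 = 1/(-6) - 71 = -⅙ - 71 = -427/6 ≈ -71.167)
q/43 - 44 = -427/6/43 - 44 = -427/6*1/43 - 44 = -427/258 - 44 = -11779/258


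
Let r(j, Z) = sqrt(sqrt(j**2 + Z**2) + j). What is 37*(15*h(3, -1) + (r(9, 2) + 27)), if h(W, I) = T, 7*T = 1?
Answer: 7548/7 + 37*sqrt(9 + sqrt(85)) ≈ 1236.2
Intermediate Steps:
T = 1/7 (T = (1/7)*1 = 1/7 ≈ 0.14286)
h(W, I) = 1/7
r(j, Z) = sqrt(j + sqrt(Z**2 + j**2)) (r(j, Z) = sqrt(sqrt(Z**2 + j**2) + j) = sqrt(j + sqrt(Z**2 + j**2)))
37*(15*h(3, -1) + (r(9, 2) + 27)) = 37*(15*(1/7) + (sqrt(9 + sqrt(2**2 + 9**2)) + 27)) = 37*(15/7 + (sqrt(9 + sqrt(4 + 81)) + 27)) = 37*(15/7 + (sqrt(9 + sqrt(85)) + 27)) = 37*(15/7 + (27 + sqrt(9 + sqrt(85)))) = 37*(204/7 + sqrt(9 + sqrt(85))) = 7548/7 + 37*sqrt(9 + sqrt(85))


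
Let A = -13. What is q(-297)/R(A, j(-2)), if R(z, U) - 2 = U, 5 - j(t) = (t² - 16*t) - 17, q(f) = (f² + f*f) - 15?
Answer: -58801/4 ≈ -14700.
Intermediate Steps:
q(f) = -15 + 2*f² (q(f) = (f² + f²) - 15 = 2*f² - 15 = -15 + 2*f²)
j(t) = 22 - t² + 16*t (j(t) = 5 - ((t² - 16*t) - 17) = 5 - (-17 + t² - 16*t) = 5 + (17 - t² + 16*t) = 22 - t² + 16*t)
R(z, U) = 2 + U
q(-297)/R(A, j(-2)) = (-15 + 2*(-297)²)/(2 + (22 - 1*(-2)² + 16*(-2))) = (-15 + 2*88209)/(2 + (22 - 1*4 - 32)) = (-15 + 176418)/(2 + (22 - 4 - 32)) = 176403/(2 - 14) = 176403/(-12) = 176403*(-1/12) = -58801/4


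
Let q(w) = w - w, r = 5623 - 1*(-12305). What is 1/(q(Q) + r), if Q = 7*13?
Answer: 1/17928 ≈ 5.5779e-5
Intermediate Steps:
Q = 91
r = 17928 (r = 5623 + 12305 = 17928)
q(w) = 0
1/(q(Q) + r) = 1/(0 + 17928) = 1/17928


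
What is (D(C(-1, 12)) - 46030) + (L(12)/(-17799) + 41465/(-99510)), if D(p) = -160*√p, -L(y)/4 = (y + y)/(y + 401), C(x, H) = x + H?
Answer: -2244739910242273/48766447758 - 160*√11 ≈ -46561.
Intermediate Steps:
C(x, H) = H + x
L(y) = -8*y/(401 + y) (L(y) = -4*(y + y)/(y + 401) = -4*2*y/(401 + y) = -8*y/(401 + y))
(D(C(-1, 12)) - 46030) + (L(12)/(-17799) + 41465/(-99510)) = (-160*√(12 - 1) - 46030) + (-8*12/(401 + 12)/(-17799) + 41465/(-99510)) = (-160*√11 - 46030) + (-8*12/413*(-1/17799) + 41465*(-1/99510)) = (-46030 - 160*√11) + (-8*12*1/413*(-1/17799) - 8293/19902) = (-46030 - 160*√11) + (-96/413*(-1/17799) - 8293/19902) = (-46030 - 160*√11) + (32/2450329 - 8293/19902) = (-46030 - 160*√11) - 20319941533/48766447758 = -2244739910242273/48766447758 - 160*√11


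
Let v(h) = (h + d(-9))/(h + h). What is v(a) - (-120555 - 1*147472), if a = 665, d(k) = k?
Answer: 178238283/665 ≈ 2.6803e+5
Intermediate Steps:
v(h) = (-9 + h)/(2*h) (v(h) = (h - 9)/(h + h) = (-9 + h)/((2*h)) = (-9 + h)*(1/(2*h)) = (-9 + h)/(2*h))
v(a) - (-120555 - 1*147472) = (1/2)*(-9 + 665)/665 - (-120555 - 1*147472) = (1/2)*(1/665)*656 - (-120555 - 147472) = 328/665 - 1*(-268027) = 328/665 + 268027 = 178238283/665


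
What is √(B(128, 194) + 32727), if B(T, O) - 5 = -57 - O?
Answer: 9*√401 ≈ 180.22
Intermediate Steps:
B(T, O) = -52 - O (B(T, O) = 5 + (-57 - O) = -52 - O)
√(B(128, 194) + 32727) = √((-52 - 1*194) + 32727) = √((-52 - 194) + 32727) = √(-246 + 32727) = √32481 = 9*√401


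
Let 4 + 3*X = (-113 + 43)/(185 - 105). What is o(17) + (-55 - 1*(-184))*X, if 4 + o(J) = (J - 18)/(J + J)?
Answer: -29057/136 ≈ -213.65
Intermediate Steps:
o(J) = -4 + (-18 + J)/(2*J) (o(J) = -4 + (J - 18)/(J + J) = -4 + (-18 + J)/((2*J)) = -4 + (-18 + J)*(1/(2*J)) = -4 + (-18 + J)/(2*J))
X = -13/8 (X = -4/3 + ((-113 + 43)/(185 - 105))/3 = -4/3 + (-70/80)/3 = -4/3 + (-70*1/80)/3 = -4/3 + (1/3)*(-7/8) = -4/3 - 7/24 = -13/8 ≈ -1.6250)
o(17) + (-55 - 1*(-184))*X = (-7/2 - 9/17) + (-55 - 1*(-184))*(-13/8) = (-7/2 - 9*1/17) + (-55 + 184)*(-13/8) = (-7/2 - 9/17) + 129*(-13/8) = -137/34 - 1677/8 = -29057/136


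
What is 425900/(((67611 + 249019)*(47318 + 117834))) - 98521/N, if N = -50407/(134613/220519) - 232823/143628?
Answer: 1660131691068177422723819/1391454955226064832386608 ≈ 1.1931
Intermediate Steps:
N = -532185759231941/6444731988 (N = -50407/(134613*(1/220519)) - 232823*1/143628 = -50407/134613/220519 - 232823/143628 = -50407*220519/134613 - 232823/143628 = -11115701233/134613 - 232823/143628 = -532185759231941/6444731988 ≈ -82577.)
425900/(((67611 + 249019)*(47318 + 117834))) - 98521/N = 425900/(((67611 + 249019)*(47318 + 117834))) - 98521/(-532185759231941/6444731988) = 425900/((316630*165152)) - 98521*(-6444731988/532185759231941) = 425900/52292077760 + 634941440189748/532185759231941 = 425900*(1/52292077760) + 634941440189748/532185759231941 = 21295/2614603888 + 634941440189748/532185759231941 = 1660131691068177422723819/1391454955226064832386608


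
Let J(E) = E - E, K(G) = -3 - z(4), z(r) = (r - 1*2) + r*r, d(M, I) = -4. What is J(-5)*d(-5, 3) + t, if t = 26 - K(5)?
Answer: 47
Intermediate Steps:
z(r) = -2 + r + r**2 (z(r) = (r - 2) + r**2 = (-2 + r) + r**2 = -2 + r + r**2)
K(G) = -21 (K(G) = -3 - (-2 + 4 + 4**2) = -3 - (-2 + 4 + 16) = -3 - 1*18 = -3 - 18 = -21)
t = 47 (t = 26 - 1*(-21) = 26 + 21 = 47)
J(E) = 0
J(-5)*d(-5, 3) + t = 0*(-4) + 47 = 0 + 47 = 47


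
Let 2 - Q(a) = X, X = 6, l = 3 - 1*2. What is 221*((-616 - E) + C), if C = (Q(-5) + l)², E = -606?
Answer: -221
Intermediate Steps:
l = 1 (l = 3 - 2 = 1)
Q(a) = -4 (Q(a) = 2 - 1*6 = 2 - 6 = -4)
C = 9 (C = (-4 + 1)² = (-3)² = 9)
221*((-616 - E) + C) = 221*((-616 - 1*(-606)) + 9) = 221*((-616 + 606) + 9) = 221*(-10 + 9) = 221*(-1) = -221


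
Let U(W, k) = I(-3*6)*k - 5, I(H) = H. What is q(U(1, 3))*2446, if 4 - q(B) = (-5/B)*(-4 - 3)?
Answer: 662866/59 ≈ 11235.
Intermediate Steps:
U(W, k) = -5 - 18*k (U(W, k) = (-3*6)*k - 5 = -18*k - 5 = -5 - 18*k)
q(B) = 4 - 35/B (q(B) = 4 - (-5/B)*(-4 - 3) = 4 - (-5/B)*(-7) = 4 - 35/B)
q(U(1, 3))*2446 = (4 - 35/(-5 - 18*3))*2446 = (4 - 35/(-5 - 54))*2446 = (4 - 35/(-59))*2446 = (4 - 35*(-1/59))*2446 = (4 + 35/59)*2446 = (271/59)*2446 = 662866/59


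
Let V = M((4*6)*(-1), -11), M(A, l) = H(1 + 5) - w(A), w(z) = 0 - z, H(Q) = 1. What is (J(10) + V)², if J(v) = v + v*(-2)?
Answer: 1089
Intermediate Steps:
w(z) = -z
J(v) = -v (J(v) = v - 2*v = -v)
M(A, l) = 1 + A (M(A, l) = 1 - (-1)*A = 1 + A)
V = -23 (V = 1 + (4*6)*(-1) = 1 + 24*(-1) = 1 - 24 = -23)
(J(10) + V)² = (-1*10 - 23)² = (-10 - 23)² = (-33)² = 1089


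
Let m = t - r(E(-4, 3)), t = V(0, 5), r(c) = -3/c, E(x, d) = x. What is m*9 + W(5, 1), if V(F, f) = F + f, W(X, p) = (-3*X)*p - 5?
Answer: 73/4 ≈ 18.250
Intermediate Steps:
W(X, p) = -5 - 3*X*p (W(X, p) = -3*X*p - 5 = -5 - 3*X*p)
t = 5 (t = 0 + 5 = 5)
m = 17/4 (m = 5 - (-3)/(-4) = 5 - (-3)*(-1)/4 = 5 - 1*3/4 = 5 - 3/4 = 17/4 ≈ 4.2500)
m*9 + W(5, 1) = (17/4)*9 + (-5 - 3*5*1) = 153/4 + (-5 - 15) = 153/4 - 20 = 73/4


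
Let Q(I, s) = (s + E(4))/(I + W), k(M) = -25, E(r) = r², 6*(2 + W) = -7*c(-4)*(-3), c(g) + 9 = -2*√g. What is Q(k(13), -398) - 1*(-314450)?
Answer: 4551124238/14473 - 21392*I/14473 ≈ 3.1446e+5 - 1.4781*I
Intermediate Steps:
c(g) = -9 - 2*√g
W = -67/2 - 14*I (W = -2 + (-7*(-9 - 4*I)*(-3))/6 = -2 + ((63 + 28*I)*(-3))/6 = -2 + (-189 - 84*I)/6 = -2 + (-63/2 - 14*I) = -67/2 - 14*I ≈ -33.5 - 14.0*I)
Q(I, s) = (16 + s)/(-67/2 + I - 14*I) (Q(I, s) = (s + 4²)/(I + (-67/2 - 14*I)) = (s + 16)/(-67/2 + I - 14*I) = (16 + s)/(-67/2 + I - 14*I))
Q(k(13), -398) - 1*(-314450) = 2*(16 - 398)/(-67 - 28*I + 2*(-25)) - 1*(-314450) = 2*(-382)/(-67 - 28*I - 50) + 314450 = 2*(-382)/(-117 - 28*I) + 314450 = 2*((-117 + 28*I)/14473)*(-382) + 314450 = (89388/14473 - 21392*I/14473) + 314450 = 4551124238/14473 - 21392*I/14473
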